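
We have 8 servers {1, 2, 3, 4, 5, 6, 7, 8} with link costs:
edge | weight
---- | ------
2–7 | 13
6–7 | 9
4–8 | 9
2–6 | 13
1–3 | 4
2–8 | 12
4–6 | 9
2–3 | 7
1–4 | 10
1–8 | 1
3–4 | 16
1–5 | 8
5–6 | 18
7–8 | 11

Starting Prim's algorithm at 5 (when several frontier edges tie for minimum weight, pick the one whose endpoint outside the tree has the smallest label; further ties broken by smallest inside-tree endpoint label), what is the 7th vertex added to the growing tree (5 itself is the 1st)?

Grow the tree from 5 using Prim:
Step 1: cheapest edge leaving the tree is 1–5 (8); add 1.
Step 2: cheapest edge leaving the tree is 1–8 (1); add 8.
Step 3: cheapest edge leaving the tree is 1–3 (4); add 3.
Step 4: cheapest edge leaving the tree is 2–3 (7); add 2.
Step 5: cheapest edge leaving the tree is 4–8 (9); add 4.
Step 6: cheapest edge leaving the tree is 4–6 (9); add 6.
Step 7: cheapest edge leaving the tree is 6–7 (9); add 7.
Vertex order: 5, 1, 8, 3, 2, 4, 6, 7. The 7th vertex is 6.

6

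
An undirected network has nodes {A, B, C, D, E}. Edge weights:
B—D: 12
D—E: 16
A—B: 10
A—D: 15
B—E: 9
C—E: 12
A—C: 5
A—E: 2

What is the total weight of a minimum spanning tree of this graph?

Kruskal: consider edges lightest-first.
A—E (2): add — endpoints in different components.
A—C (5): add — endpoints in different components.
B—E (9): add — endpoints in different components.
A—B (10): skip — A and B already connected.
B—D (12): add — endpoints in different components.
MST edges: A—E, A—C, B—E, B—D; total weight 2+5+9+12 = 28.

28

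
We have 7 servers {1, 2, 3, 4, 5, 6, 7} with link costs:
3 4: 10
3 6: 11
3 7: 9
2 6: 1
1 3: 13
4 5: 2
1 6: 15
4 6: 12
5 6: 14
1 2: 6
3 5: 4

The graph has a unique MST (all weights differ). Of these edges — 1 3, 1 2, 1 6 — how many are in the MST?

Kruskal: consider edges lightest-first.
2 6 (1): add. Components now {1} {2,6} {3} {4} {5} {7}
4 5 (2): add. Components now {1} {2,6} {3} {4,5} {7}
3 5 (4): add. Components now {1} {2,6} {3,4,5} {7}
1 2 (6): add. Components now {1,2,6} {3,4,5} {7}
3 7 (9): add. Components now {1,2,6} {3,4,5,7}
3 4 (10): skip — 3 and 4 already connected.
3 6 (11): add. Components now {1,2,3,4,5,6,7}
MST edge set: {2 6, 4 5, 3 5, 1 2, 3 7, 3 6}.
Of the listed edges, {1 2} are in the MST → 1.

1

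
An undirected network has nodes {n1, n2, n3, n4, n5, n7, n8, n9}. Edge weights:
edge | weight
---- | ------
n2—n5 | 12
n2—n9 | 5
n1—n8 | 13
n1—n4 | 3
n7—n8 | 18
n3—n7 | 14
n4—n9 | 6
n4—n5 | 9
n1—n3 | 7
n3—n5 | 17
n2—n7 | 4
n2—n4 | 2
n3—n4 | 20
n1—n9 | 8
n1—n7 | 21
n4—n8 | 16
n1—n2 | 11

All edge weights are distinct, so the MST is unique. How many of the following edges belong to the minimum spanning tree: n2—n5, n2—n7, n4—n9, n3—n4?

Kruskal's algorithm — process edges by increasing weight (ties by edge label):
n2—n4 (2): add — endpoints in different components.
n1—n4 (3): add — endpoints in different components.
n2—n7 (4): add — endpoints in different components.
n2—n9 (5): add — endpoints in different components.
n4—n9 (6): skip — n4 and n9 already connected.
n1—n3 (7): add — endpoints in different components.
n1—n9 (8): skip — n1 and n9 already connected.
n4—n5 (9): add — endpoints in different components.
n1—n2 (11): skip — n1 and n2 already connected.
n2—n5 (12): skip — n5 and n2 already connected.
n1—n8 (13): add — endpoints in different components.
MST edge set: {n2—n4, n1—n4, n2—n7, n2—n9, n1—n3, n4—n5, n1—n8}.
Of the listed edges, {n2—n7} are in the MST → 1.

1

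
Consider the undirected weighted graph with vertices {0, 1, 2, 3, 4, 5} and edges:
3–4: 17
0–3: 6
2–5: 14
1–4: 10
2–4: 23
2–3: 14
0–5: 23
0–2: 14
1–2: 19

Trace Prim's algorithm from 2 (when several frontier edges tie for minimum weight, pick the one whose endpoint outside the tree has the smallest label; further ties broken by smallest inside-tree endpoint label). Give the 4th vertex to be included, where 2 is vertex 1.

Grow the tree from 2 using Prim:
Step 1: frontier [0–2 14, 2–3 14, 2–5 14, 1–2 19, 2–4 23] → take 0–2 (14); add 0.
Step 2: frontier [0–3 6, 0–5 23, 2–3 14, 2–5 14, 1–2 19, 2–4 23] → take 0–3 (6); add 3.
Step 3: frontier [0–5 23, 2–5 14, 1–2 19, 2–4 23, 3–4 17] → take 2–5 (14); add 5.
Step 4: frontier [1–2 19, 2–4 23, 3–4 17] → take 3–4 (17); add 4.
Step 5: frontier [1–2 19, 1–4 10] → take 1–4 (10); add 1.
Vertex order: 2, 0, 3, 5, 4, 1. The 4th vertex is 5.

5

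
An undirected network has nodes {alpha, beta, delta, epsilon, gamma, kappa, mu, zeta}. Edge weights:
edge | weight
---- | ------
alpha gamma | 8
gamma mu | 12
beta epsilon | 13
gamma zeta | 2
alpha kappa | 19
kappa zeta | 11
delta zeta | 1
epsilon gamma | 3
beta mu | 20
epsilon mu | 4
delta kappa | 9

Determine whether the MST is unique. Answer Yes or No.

Kruskal's algorithm — process edges by increasing weight (ties by edge label):
delta zeta (1): add — endpoints in different components.
gamma zeta (2): add — endpoints in different components.
epsilon gamma (3): add — endpoints in different components.
epsilon mu (4): add — endpoints in different components.
alpha gamma (8): add — endpoints in different components.
delta kappa (9): add — endpoints in different components.
kappa zeta (11): skip — zeta and kappa already connected.
gamma mu (12): skip — mu and gamma already connected.
beta epsilon (13): add — endpoints in different components.
Every non-tree edge has weight strictly greater than the heaviest edge on the tree path between its endpoints, so the MST is unique.

Yes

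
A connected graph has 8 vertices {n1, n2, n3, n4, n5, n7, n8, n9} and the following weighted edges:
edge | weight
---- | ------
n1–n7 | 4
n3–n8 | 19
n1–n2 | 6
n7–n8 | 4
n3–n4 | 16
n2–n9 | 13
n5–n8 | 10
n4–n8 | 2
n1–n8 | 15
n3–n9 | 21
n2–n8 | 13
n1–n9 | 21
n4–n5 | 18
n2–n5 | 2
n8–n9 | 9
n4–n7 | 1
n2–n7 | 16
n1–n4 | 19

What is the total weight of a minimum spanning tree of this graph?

Kruskal's algorithm — process edges by increasing weight (ties by edge label):
n4–n7 (1): add — endpoints in different components.
n2–n5 (2): add — endpoints in different components.
n4–n8 (2): add — endpoints in different components.
n1–n7 (4): add — endpoints in different components.
n7–n8 (4): skip — n8 and n7 already connected.
n1–n2 (6): add — endpoints in different components.
n8–n9 (9): add — endpoints in different components.
n5–n8 (10): skip — n5 and n8 already connected.
n2–n8 (13): skip — n2 and n8 already connected.
n2–n9 (13): skip — n2 and n9 already connected.
n1–n8 (15): skip — n1 and n8 already connected.
n2–n7 (16): skip — n2 and n7 already connected.
n3–n4 (16): add — endpoints in different components.
MST edges: n4–n7, n2–n5, n4–n8, n1–n7, n1–n2, n8–n9, n3–n4; total weight 1+2+2+4+6+9+16 = 40.

40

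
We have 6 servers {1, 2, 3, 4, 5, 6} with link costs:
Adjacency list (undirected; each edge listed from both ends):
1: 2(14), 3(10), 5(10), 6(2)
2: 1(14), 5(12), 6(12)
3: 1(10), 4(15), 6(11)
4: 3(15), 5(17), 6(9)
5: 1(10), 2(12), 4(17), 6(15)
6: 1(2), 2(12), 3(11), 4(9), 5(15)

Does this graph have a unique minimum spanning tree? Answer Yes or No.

Kruskal's algorithm — process edges by increasing weight (ties by edge label):
1-6 (2): add — endpoints in different components.
4-6 (9): add — endpoints in different components.
1-3 (10): add — endpoints in different components.
1-5 (10): add — endpoints in different components.
3-6 (11): skip — 3 and 6 already connected.
2-5 (12): add — endpoints in different components.
Non-tree edge 2-6 has weight 12, equal to the heaviest edge on its tree cycle — swapping gives another MST of the same weight. Not unique.

No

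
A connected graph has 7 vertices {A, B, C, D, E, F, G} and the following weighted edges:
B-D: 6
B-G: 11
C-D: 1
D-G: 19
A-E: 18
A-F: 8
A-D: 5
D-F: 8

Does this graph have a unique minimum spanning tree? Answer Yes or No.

Kruskal's algorithm — process edges by increasing weight (ties by edge label):
C-D (1): add. Components now {A} {B} {C,D} {E} {F} {G}
A-D (5): add. Components now {A,C,D} {B} {E} {F} {G}
B-D (6): add. Components now {A,B,C,D} {E} {F} {G}
A-F (8): add. Components now {A,B,C,D,F} {E} {G}
D-F (8): skip — D and F already connected.
B-G (11): add. Components now {A,B,C,D,F,G} {E}
A-E (18): add. Components now {A,B,C,D,E,F,G}
Non-tree edge D-F has weight 8, equal to the heaviest edge on its tree cycle — swapping gives another MST of the same weight. Not unique.

No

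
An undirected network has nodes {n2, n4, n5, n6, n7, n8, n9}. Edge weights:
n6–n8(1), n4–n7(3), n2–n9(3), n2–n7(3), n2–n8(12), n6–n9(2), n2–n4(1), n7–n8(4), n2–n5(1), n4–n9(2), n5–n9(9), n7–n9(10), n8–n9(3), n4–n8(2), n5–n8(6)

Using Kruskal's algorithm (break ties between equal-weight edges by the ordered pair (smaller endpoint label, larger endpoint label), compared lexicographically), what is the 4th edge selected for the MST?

n4-n8

Kruskal's algorithm — process edges by increasing weight (ties by edge label):
n2–n4 (1): add — endpoints in different components.
n2–n5 (1): add — endpoints in different components.
n6–n8 (1): add — endpoints in different components.
n4–n8 (2): add — endpoints in different components.
n4–n9 (2): add — endpoints in different components.
n6–n9 (2): skip — n6 and n9 already connected.
n2–n7 (3): add — endpoints in different components.
The 4th edge added is n4–n8.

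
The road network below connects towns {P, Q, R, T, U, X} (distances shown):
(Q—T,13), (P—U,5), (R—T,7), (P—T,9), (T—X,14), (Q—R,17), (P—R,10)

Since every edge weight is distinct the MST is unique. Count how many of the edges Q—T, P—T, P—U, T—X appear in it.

Kruskal's algorithm — process edges by increasing weight (ties by edge label):
P—U (5): add — endpoints in different components.
R—T (7): add — endpoints in different components.
P—T (9): add — endpoints in different components.
P—R (10): skip — R and P already connected.
Q—T (13): add — endpoints in different components.
T—X (14): add — endpoints in different components.
MST edge set: {P—U, R—T, P—T, Q—T, T—X}.
Of the listed edges, {Q—T, P—T, P—U, T—X} are in the MST → 4.

4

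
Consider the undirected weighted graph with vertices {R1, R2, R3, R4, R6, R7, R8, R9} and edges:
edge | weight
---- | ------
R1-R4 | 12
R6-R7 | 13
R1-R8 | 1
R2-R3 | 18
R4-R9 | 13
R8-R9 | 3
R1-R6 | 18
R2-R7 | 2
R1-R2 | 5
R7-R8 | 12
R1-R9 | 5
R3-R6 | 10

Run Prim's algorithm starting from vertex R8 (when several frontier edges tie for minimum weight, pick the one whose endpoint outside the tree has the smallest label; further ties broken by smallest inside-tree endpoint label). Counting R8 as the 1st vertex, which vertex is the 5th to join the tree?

R7

Prim's algorithm from R8:
Step 1: frontier [R1-R8 1, R8-R9 3, R7-R8 12] → take R1-R8 (1); add R1.
Step 2: frontier [R1-R2 5, R1-R9 5, R1-R4 12, R1-R6 18, R8-R9 3, R7-R8 12] → take R8-R9 (3); add R9.
Step 3: frontier [R1-R2 5, R1-R4 12, R1-R6 18, R7-R8 12, R4-R9 13] → take R1-R2 (5); add R2.
Step 4: frontier [R1-R4 12, R1-R6 18, R2-R7 2, R2-R3 18, R7-R8 12, R4-R9 13] → take R2-R7 (2); add R7.
Step 5: frontier [R1-R4 12, R1-R6 18, R2-R3 18, R6-R7 13, R4-R9 13] → take R1-R4 (12); add R4.
Step 6: frontier [R1-R6 18, R2-R3 18, R6-R7 13] → take R6-R7 (13); add R6.
Step 7: frontier [R2-R3 18, R3-R6 10] → take R3-R6 (10); add R3.
Vertex order: R8, R1, R9, R2, R7, R4, R6, R3. The 5th vertex is R7.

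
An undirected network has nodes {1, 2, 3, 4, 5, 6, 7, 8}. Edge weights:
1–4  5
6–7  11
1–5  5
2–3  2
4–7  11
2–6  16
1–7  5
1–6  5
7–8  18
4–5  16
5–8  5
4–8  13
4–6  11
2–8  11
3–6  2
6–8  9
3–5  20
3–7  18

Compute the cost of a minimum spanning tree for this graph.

29

Kruskal: consider edges lightest-first.
2–3 (2): add — endpoints in different components.
3–6 (2): add — endpoints in different components.
1–4 (5): add — endpoints in different components.
1–5 (5): add — endpoints in different components.
1–6 (5): add — endpoints in different components.
1–7 (5): add — endpoints in different components.
5–8 (5): add — endpoints in different components.
MST edges: 2–3, 3–6, 1–4, 1–5, 1–6, 1–7, 5–8; total weight 2+2+5+5+5+5+5 = 29.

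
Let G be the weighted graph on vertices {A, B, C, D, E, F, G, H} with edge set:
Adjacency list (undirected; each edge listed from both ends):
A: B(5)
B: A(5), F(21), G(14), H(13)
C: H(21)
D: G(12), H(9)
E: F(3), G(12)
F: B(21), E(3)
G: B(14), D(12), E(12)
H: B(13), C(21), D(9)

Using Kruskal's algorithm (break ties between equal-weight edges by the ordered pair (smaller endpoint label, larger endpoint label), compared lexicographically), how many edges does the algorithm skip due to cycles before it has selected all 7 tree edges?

Sort edges by weight, then run Kruskal:
E-F (3): add — endpoints in different components.
A-B (5): add — endpoints in different components.
D-H (9): add — endpoints in different components.
D-G (12): add — endpoints in different components.
E-G (12): add — endpoints in different components.
B-H (13): add — endpoints in different components.
B-G (14): skip — B and G already connected.
B-F (21): skip — B and F already connected.
C-H (21): add — endpoints in different components.
Edges rejected before the tree was complete: 2.

2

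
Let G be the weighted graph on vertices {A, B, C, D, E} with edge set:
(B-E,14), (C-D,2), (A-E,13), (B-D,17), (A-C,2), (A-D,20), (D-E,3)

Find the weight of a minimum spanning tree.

Prim's algorithm from D:
Step 1: frontier [C-D 2, D-E 3, B-D 17, A-D 20] → take C-D (2); add C.
Step 2: frontier [A-C 2, D-E 3, B-D 17, A-D 20] → take A-C (2); add A.
Step 3: frontier [A-E 13, D-E 3, B-D 17] → take D-E (3); add E.
Step 4: frontier [B-D 17, B-E 14] → take B-E (14); add B.
MST edges: C-D, A-C, D-E, B-E; total weight 2+2+3+14 = 21.

21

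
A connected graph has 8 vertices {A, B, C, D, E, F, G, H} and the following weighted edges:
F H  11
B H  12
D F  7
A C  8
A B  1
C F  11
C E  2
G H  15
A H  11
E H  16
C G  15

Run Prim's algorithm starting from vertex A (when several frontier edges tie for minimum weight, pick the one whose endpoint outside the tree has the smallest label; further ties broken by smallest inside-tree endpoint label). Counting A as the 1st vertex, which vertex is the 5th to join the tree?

Prim, starting at A.
Step 1: cheapest edge leaving the tree is A B (1); add B.
Step 2: cheapest edge leaving the tree is A C (8); add C.
Step 3: cheapest edge leaving the tree is C E (2); add E.
Step 4: cheapest edge leaving the tree is C F (11); add F.
Step 5: cheapest edge leaving the tree is D F (7); add D.
Step 6: cheapest edge leaving the tree is A H (11); add H.
Step 7: cheapest edge leaving the tree is C G (15); add G.
Vertex order: A, B, C, E, F, D, H, G. The 5th vertex is F.

F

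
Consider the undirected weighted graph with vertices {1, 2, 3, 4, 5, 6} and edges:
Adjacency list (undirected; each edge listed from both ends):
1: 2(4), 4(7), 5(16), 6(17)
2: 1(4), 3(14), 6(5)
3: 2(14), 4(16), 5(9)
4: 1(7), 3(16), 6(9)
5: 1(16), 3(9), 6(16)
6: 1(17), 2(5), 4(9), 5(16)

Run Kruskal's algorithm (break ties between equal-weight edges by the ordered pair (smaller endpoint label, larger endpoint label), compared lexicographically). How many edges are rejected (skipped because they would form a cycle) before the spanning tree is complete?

1

Sort edges by weight, then run Kruskal:
1—2 (4): add — endpoints in different components.
2—6 (5): add — endpoints in different components.
1—4 (7): add — endpoints in different components.
3—5 (9): add — endpoints in different components.
4—6 (9): skip — 4 and 6 already connected.
2—3 (14): add — endpoints in different components.
Edges rejected before the tree was complete: 1.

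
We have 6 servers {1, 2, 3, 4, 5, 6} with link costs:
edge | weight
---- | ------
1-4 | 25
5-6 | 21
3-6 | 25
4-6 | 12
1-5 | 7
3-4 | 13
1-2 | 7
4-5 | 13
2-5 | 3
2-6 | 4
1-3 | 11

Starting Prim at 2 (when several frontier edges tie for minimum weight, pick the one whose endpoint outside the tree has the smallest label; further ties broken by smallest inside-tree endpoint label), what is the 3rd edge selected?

Prim, starting at 2.
Step 1: frontier [2-5 3, 2-6 4, 1-2 7] → take 2-5 (3); add 5.
Step 2: frontier [2-6 4, 1-2 7, 1-5 7, 4-5 13, 5-6 21] → take 2-6 (4); add 6.
Step 3: frontier [1-2 7, 1-5 7, 4-5 13, 4-6 12, 3-6 25] → take 1-2 (7); add 1.
Step 4: frontier [1-3 11, 1-4 25, 4-5 13, 4-6 12, 3-6 25] → take 1-3 (11); add 3.
Step 5: frontier [1-4 25, 3-4 13, 4-5 13, 4-6 12] → take 4-6 (12); add 4.
The 3rd edge added is 1-2.

1-2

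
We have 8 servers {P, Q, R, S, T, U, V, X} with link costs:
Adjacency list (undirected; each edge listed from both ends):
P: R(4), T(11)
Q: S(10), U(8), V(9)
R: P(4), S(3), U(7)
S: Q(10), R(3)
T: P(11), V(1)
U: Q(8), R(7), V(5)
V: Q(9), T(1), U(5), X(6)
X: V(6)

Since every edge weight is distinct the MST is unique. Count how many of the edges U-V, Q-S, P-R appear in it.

Kruskal's algorithm — process edges by increasing weight (ties by edge label):
T-V (1): add — endpoints in different components.
R-S (3): add — endpoints in different components.
P-R (4): add — endpoints in different components.
U-V (5): add — endpoints in different components.
V-X (6): add — endpoints in different components.
R-U (7): add — endpoints in different components.
Q-U (8): add — endpoints in different components.
MST edge set: {T-V, R-S, P-R, U-V, V-X, R-U, Q-U}.
Of the listed edges, {U-V, P-R} are in the MST → 2.

2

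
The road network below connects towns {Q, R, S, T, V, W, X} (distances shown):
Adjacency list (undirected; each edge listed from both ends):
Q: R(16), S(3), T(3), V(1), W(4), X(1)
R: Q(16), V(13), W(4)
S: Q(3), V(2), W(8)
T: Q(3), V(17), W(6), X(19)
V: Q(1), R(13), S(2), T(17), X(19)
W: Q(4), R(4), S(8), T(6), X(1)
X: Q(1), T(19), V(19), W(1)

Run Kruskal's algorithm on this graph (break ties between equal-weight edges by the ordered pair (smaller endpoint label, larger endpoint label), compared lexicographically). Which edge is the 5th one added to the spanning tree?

Q-T

Kruskal's algorithm — process edges by increasing weight (ties by edge label):
Q–V (1): add. Components now {R} {Q,V} {X} {T} {W} {S}
Q–X (1): add. Components now {R} {Q,V,X} {T} {W} {S}
W–X (1): add. Components now {R} {Q,V,W,X} {T} {S}
S–V (2): add. Components now {R} {Q,S,V,W,X} {T}
Q–S (3): skip — S and Q already connected.
Q–T (3): add. Components now {R} {Q,S,T,V,W,X}
Q–W (4): skip — W and Q already connected.
R–W (4): add. Components now {Q,R,S,T,V,W,X}
The 5th edge added is Q–T.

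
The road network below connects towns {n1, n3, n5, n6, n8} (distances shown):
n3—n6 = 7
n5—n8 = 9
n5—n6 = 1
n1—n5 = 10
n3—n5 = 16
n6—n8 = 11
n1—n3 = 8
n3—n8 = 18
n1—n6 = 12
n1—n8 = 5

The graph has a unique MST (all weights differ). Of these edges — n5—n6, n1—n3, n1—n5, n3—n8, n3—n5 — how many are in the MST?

Kruskal's algorithm — process edges by increasing weight (ties by edge label):
n5—n6 (1): add. Components now {n8} {n5,n6} {n1} {n3}
n1—n8 (5): add. Components now {n1,n8} {n5,n6} {n3}
n3—n6 (7): add. Components now {n1,n8} {n3,n5,n6}
n1—n3 (8): add. Components now {n1,n3,n5,n6,n8}
MST edge set: {n5—n6, n1—n8, n3—n6, n1—n3}.
Of the listed edges, {n5—n6, n1—n3} are in the MST → 2.

2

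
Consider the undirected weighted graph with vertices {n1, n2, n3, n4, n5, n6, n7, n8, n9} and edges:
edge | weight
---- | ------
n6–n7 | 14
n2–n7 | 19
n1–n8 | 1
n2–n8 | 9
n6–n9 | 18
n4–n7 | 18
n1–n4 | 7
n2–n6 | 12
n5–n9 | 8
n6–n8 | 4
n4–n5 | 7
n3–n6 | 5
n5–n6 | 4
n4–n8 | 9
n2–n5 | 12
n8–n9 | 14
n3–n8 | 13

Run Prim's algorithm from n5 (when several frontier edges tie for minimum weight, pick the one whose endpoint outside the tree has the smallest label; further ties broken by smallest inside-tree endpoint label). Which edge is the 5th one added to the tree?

n1-n4

Prim's algorithm from n5:
Step 1: cheapest edge leaving the tree is n5–n6 (4); add n6.
Step 2: cheapest edge leaving the tree is n6–n8 (4); add n8.
Step 3: cheapest edge leaving the tree is n1–n8 (1); add n1.
Step 4: cheapest edge leaving the tree is n3–n6 (5); add n3.
Step 5: cheapest edge leaving the tree is n1–n4 (7); add n4.
Step 6: cheapest edge leaving the tree is n5–n9 (8); add n9.
Step 7: cheapest edge leaving the tree is n2–n8 (9); add n2.
Step 8: cheapest edge leaving the tree is n6–n7 (14); add n7.
The 5th edge added is n1–n4.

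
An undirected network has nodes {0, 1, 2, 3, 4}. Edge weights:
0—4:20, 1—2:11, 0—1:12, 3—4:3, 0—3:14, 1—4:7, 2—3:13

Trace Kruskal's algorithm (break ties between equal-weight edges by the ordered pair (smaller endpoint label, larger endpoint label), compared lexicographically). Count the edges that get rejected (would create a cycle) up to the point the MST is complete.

Kruskal's algorithm — process edges by increasing weight (ties by edge label):
3—4 (3): add — endpoints in different components.
1—4 (7): add — endpoints in different components.
1—2 (11): add — endpoints in different components.
0—1 (12): add — endpoints in different components.
Edges rejected before the tree was complete: 0.

0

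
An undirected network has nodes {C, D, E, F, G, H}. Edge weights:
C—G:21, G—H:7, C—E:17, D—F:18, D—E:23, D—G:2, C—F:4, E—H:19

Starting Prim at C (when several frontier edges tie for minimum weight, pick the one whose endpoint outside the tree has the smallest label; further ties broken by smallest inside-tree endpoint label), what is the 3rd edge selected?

D-F

Prim's algorithm from C:
Step 1: cheapest edge leaving the tree is C—F (4); add F.
Step 2: cheapest edge leaving the tree is C—E (17); add E.
Step 3: cheapest edge leaving the tree is D—F (18); add D.
Step 4: cheapest edge leaving the tree is D—G (2); add G.
Step 5: cheapest edge leaving the tree is G—H (7); add H.
The 3rd edge added is D—F.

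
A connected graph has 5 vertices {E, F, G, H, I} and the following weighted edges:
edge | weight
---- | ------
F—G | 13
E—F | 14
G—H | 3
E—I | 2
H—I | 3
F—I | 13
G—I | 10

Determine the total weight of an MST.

Grow the tree from E using Prim:
Step 1: frontier [E—I 2, E—F 14] → take E—I (2); add I.
Step 2: frontier [E—F 14, H—I 3, G—I 10, F—I 13] → take H—I (3); add H.
Step 3: frontier [E—F 14, G—H 3, G—I 10, F—I 13] → take G—H (3); add G.
Step 4: frontier [E—F 14, F—G 13, F—I 13] → take F—G (13); add F.
MST edges: E—I, H—I, G—H, F—G; total weight 2+3+3+13 = 21.

21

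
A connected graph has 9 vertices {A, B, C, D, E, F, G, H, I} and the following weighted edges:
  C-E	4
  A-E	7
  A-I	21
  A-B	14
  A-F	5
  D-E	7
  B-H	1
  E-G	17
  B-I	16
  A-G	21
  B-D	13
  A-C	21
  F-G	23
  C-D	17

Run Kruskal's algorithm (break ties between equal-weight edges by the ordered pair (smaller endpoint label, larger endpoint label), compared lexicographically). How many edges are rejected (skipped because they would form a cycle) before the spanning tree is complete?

2

Kruskal: consider edges lightest-first.
B-H (1): add — endpoints in different components.
C-E (4): add — endpoints in different components.
A-F (5): add — endpoints in different components.
A-E (7): add — endpoints in different components.
D-E (7): add — endpoints in different components.
B-D (13): add — endpoints in different components.
A-B (14): skip — A and B already connected.
B-I (16): add — endpoints in different components.
C-D (17): skip — C and D already connected.
E-G (17): add — endpoints in different components.
Edges rejected before the tree was complete: 2.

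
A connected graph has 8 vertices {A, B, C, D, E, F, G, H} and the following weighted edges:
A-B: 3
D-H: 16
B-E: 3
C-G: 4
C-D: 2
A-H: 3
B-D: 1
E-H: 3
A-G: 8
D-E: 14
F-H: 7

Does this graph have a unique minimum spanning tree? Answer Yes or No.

Sort edges by weight, then run Kruskal:
B-D (1): add — endpoints in different components.
C-D (2): add — endpoints in different components.
A-B (3): add — endpoints in different components.
A-H (3): add — endpoints in different components.
B-E (3): add — endpoints in different components.
E-H (3): skip — E and H already connected.
C-G (4): add — endpoints in different components.
F-H (7): add — endpoints in different components.
Non-tree edge E-H has weight 3, equal to the heaviest edge on its tree cycle — swapping gives another MST of the same weight. Not unique.

No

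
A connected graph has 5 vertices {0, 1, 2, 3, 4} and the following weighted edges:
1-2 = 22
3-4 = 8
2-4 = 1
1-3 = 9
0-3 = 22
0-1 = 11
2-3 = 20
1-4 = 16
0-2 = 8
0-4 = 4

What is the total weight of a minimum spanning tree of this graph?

Kruskal's algorithm — process edges by increasing weight (ties by edge label):
2-4 (1): add — endpoints in different components.
0-4 (4): add — endpoints in different components.
0-2 (8): skip — 0 and 2 already connected.
3-4 (8): add — endpoints in different components.
1-3 (9): add — endpoints in different components.
MST edges: 2-4, 0-4, 3-4, 1-3; total weight 1+4+8+9 = 22.

22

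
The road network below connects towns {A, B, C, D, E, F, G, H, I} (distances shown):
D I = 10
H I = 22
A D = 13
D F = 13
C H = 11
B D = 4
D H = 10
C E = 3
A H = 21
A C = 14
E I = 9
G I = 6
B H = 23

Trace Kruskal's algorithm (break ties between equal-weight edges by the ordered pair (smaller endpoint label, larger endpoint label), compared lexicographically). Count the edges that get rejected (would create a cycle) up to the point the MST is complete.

1

Kruskal: consider edges lightest-first.
C E (3): add — endpoints in different components.
B D (4): add — endpoints in different components.
G I (6): add — endpoints in different components.
E I (9): add — endpoints in different components.
D H (10): add — endpoints in different components.
D I (10): add — endpoints in different components.
C H (11): skip — C and H already connected.
A D (13): add — endpoints in different components.
D F (13): add — endpoints in different components.
Edges rejected before the tree was complete: 1.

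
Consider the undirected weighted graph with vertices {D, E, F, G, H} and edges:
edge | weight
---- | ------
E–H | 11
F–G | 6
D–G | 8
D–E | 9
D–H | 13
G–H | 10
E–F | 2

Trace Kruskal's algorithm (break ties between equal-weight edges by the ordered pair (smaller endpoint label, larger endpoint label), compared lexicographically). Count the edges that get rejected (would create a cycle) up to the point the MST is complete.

1

Kruskal's algorithm — process edges by increasing weight (ties by edge label):
E–F (2): add. Components now {D} {E,F} {G} {H}
F–G (6): add. Components now {D} {E,F,G} {H}
D–G (8): add. Components now {D,E,F,G} {H}
D–E (9): skip — D and E already connected.
G–H (10): add. Components now {D,E,F,G,H}
Edges rejected before the tree was complete: 1.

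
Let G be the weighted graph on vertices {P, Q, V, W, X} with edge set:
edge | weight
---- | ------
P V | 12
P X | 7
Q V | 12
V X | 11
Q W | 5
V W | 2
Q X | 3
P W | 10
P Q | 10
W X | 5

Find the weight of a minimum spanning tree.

Prim's algorithm from P:
Step 1: frontier [P X 7, P Q 10, P W 10, P V 12] → take P X (7); add X.
Step 2: frontier [P Q 10, P W 10, P V 12, Q X 3, W X 5, V X 11] → take Q X (3); add Q.
Step 3: frontier [P W 10, P V 12, Q W 5, Q V 12, W X 5, V X 11] → take Q W (5); add W.
Step 4: frontier [P V 12, Q V 12, V W 2, V X 11] → take V W (2); add V.
MST edges: P X, Q X, Q W, V W; total weight 7+3+5+2 = 17.

17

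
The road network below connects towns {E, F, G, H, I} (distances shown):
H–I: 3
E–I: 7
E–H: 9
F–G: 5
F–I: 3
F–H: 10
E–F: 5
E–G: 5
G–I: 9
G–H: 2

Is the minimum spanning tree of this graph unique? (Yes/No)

Kruskal's algorithm — process edges by increasing weight (ties by edge label):
G–H (2): add. Components now {E} {F} {G,H} {I}
F–I (3): add. Components now {E} {F,I} {G,H}
H–I (3): add. Components now {E} {F,G,H,I}
E–F (5): add. Components now {E,F,G,H,I}
Non-tree edge E–G has weight 5, equal to the heaviest edge on its tree cycle — swapping gives another MST of the same weight. Not unique.

No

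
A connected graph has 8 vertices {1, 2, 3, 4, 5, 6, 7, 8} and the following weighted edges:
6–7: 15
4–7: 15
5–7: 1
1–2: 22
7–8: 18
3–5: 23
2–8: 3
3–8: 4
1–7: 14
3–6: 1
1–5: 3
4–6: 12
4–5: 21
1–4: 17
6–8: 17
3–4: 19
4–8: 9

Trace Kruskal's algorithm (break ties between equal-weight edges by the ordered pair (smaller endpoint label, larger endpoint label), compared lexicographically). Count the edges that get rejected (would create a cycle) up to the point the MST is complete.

2

Kruskal: consider edges lightest-first.
3–6 (1): add — endpoints in different components.
5–7 (1): add — endpoints in different components.
1–5 (3): add — endpoints in different components.
2–8 (3): add — endpoints in different components.
3–8 (4): add — endpoints in different components.
4–8 (9): add — endpoints in different components.
4–6 (12): skip — 4 and 6 already connected.
1–7 (14): skip — 1 and 7 already connected.
4–7 (15): add — endpoints in different components.
Edges rejected before the tree was complete: 2.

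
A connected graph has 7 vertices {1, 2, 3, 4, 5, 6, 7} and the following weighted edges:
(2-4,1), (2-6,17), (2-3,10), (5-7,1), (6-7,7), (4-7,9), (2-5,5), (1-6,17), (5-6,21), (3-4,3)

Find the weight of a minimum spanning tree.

34

Sort edges by weight, then run Kruskal:
2-4 (1): add. Components now {1} {2,4} {3} {5} {6} {7}
5-7 (1): add. Components now {1} {2,4} {3} {5,7} {6}
3-4 (3): add. Components now {1} {2,3,4} {5,7} {6}
2-5 (5): add. Components now {1} {2,3,4,5,7} {6}
6-7 (7): add. Components now {1} {2,3,4,5,6,7}
4-7 (9): skip — 4 and 7 already connected.
2-3 (10): skip — 2 and 3 already connected.
1-6 (17): add. Components now {1,2,3,4,5,6,7}
MST edges: 2-4, 5-7, 3-4, 2-5, 6-7, 1-6; total weight 1+1+3+5+7+17 = 34.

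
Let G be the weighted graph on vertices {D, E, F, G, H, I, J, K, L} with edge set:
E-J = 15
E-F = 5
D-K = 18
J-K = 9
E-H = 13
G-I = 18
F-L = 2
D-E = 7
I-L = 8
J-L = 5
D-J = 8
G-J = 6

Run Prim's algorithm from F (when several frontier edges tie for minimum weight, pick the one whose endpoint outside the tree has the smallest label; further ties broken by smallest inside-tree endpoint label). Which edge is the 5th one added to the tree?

D-E

Prim's algorithm from F:
Step 1: frontier [F-L 2, E-F 5] → take F-L (2); add L.
Step 2: frontier [E-F 5, J-L 5, I-L 8] → take E-F (5); add E.
Step 3: frontier [D-E 7, E-H 13, E-J 15, J-L 5, I-L 8] → take J-L (5); add J.
Step 4: frontier [D-E 7, E-H 13, G-J 6, D-J 8, J-K 9, I-L 8] → take G-J (6); add G.
Step 5: frontier [D-E 7, E-H 13, G-I 18, D-J 8, J-K 9, I-L 8] → take D-E (7); add D.
Step 6: frontier [D-K 18, E-H 13, G-I 18, J-K 9, I-L 8] → take I-L (8); add I.
Step 7: frontier [D-K 18, E-H 13, J-K 9] → take J-K (9); add K.
Step 8: frontier [E-H 13] → take E-H (13); add H.
The 5th edge added is D-E.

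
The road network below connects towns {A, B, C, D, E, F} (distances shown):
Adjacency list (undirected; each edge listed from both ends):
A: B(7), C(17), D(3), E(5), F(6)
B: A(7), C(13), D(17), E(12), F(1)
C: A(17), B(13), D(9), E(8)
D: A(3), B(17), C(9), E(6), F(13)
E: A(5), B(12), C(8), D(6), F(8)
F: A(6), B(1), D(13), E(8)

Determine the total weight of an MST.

Prim, starting at D.
Step 1: frontier [A—D 3, D—E 6, C—D 9, D—F 13, B—D 17] → take A—D (3); add A.
Step 2: frontier [A—E 5, A—F 6, A—B 7, A—C 17, D—E 6, C—D 9, D—F 13, B—D 17] → take A—E (5); add E.
Step 3: frontier [A—F 6, A—B 7, A—C 17, C—D 9, D—F 13, B—D 17, C—E 8, E—F 8, B—E 12] → take A—F (6); add F.
Step 4: frontier [A—B 7, A—C 17, C—D 9, B—D 17, C—E 8, B—E 12, B—F 1] → take B—F (1); add B.
Step 5: frontier [A—C 17, B—C 13, C—D 9, C—E 8] → take C—E (8); add C.
MST edges: A—D, A—E, A—F, B—F, C—E; total weight 3+5+6+1+8 = 23.

23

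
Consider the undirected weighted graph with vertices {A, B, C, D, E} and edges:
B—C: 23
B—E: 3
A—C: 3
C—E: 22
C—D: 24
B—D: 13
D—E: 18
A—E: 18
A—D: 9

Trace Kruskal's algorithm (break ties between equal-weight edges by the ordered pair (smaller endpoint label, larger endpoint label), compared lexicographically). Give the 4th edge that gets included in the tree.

B-D

Kruskal's algorithm — process edges by increasing weight (ties by edge label):
A—C (3): add — endpoints in different components.
B—E (3): add — endpoints in different components.
A—D (9): add — endpoints in different components.
B—D (13): add — endpoints in different components.
The 4th edge added is B—D.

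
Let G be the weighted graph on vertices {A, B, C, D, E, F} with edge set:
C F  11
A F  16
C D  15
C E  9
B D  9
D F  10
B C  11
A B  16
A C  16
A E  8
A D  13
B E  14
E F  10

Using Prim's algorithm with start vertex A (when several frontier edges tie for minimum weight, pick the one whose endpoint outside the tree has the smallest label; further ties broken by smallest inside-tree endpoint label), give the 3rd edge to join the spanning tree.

Prim's algorithm from A:
Step 1: frontier [A E 8, A D 13, A B 16, A C 16, A F 16] → take A E (8); add E.
Step 2: frontier [A D 13, A B 16, A C 16, A F 16, C E 9, E F 10, B E 14] → take C E (9); add C.
Step 3: frontier [A D 13, A B 16, A F 16, B C 11, C F 11, C D 15, E F 10, B E 14] → take E F (10); add F.
Step 4: frontier [A D 13, A B 16, B C 11, C D 15, B E 14, D F 10] → take D F (10); add D.
Step 5: frontier [A B 16, B C 11, B D 9, B E 14] → take B D (9); add B.
The 3rd edge added is E F.

E-F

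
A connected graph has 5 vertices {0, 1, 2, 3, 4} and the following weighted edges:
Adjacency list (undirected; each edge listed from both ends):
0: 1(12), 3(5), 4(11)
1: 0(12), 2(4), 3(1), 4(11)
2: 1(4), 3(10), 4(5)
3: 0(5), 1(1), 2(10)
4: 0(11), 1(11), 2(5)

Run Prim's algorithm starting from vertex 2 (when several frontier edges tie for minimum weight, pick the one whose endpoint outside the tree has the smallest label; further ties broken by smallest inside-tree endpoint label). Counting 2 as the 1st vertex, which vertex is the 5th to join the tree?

4

Prim's algorithm from 2:
Step 1: frontier [1—2 4, 2—4 5, 2—3 10] → take 1—2 (4); add 1.
Step 2: frontier [1—3 1, 1—4 11, 0—1 12, 2—4 5, 2—3 10] → take 1—3 (1); add 3.
Step 3: frontier [1—4 11, 0—1 12, 2—4 5, 0—3 5] → take 0—3 (5); add 0.
Step 4: frontier [0—4 11, 1—4 11, 2—4 5] → take 2—4 (5); add 4.
Vertex order: 2, 1, 3, 0, 4. The 5th vertex is 4.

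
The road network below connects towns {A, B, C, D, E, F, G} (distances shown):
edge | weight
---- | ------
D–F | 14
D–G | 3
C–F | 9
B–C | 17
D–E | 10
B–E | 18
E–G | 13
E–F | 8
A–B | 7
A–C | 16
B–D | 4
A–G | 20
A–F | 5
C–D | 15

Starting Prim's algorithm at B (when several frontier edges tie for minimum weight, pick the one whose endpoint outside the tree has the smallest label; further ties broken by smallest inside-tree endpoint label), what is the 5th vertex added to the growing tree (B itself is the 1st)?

F

Prim, starting at B.
Step 1: cheapest edge leaving the tree is B–D (4); add D.
Step 2: cheapest edge leaving the tree is D–G (3); add G.
Step 3: cheapest edge leaving the tree is A–B (7); add A.
Step 4: cheapest edge leaving the tree is A–F (5); add F.
Step 5: cheapest edge leaving the tree is E–F (8); add E.
Step 6: cheapest edge leaving the tree is C–F (9); add C.
Vertex order: B, D, G, A, F, E, C. The 5th vertex is F.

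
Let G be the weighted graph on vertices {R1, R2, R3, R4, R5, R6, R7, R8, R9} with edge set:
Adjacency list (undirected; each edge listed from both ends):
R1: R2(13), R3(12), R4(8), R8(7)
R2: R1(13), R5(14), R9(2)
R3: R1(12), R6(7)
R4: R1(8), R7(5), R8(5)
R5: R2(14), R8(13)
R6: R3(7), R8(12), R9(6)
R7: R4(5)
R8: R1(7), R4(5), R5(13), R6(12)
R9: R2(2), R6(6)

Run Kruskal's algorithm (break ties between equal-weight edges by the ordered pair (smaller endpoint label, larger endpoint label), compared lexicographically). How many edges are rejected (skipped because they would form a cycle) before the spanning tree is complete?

Kruskal: consider edges lightest-first.
R2-R9 (2): add — endpoints in different components.
R4-R7 (5): add — endpoints in different components.
R4-R8 (5): add — endpoints in different components.
R6-R9 (6): add — endpoints in different components.
R1-R8 (7): add — endpoints in different components.
R3-R6 (7): add — endpoints in different components.
R1-R4 (8): skip — R4 and R1 already connected.
R1-R3 (12): add — endpoints in different components.
R6-R8 (12): skip — R6 and R8 already connected.
R1-R2 (13): skip — R1 and R2 already connected.
R5-R8 (13): add — endpoints in different components.
Edges rejected before the tree was complete: 3.

3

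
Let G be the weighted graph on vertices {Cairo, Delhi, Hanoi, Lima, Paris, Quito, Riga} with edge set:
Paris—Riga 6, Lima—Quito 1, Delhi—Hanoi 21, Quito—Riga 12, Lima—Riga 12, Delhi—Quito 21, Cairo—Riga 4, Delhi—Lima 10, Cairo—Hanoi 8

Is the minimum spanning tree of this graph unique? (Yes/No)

Kruskal's algorithm — process edges by increasing weight (ties by edge label):
Lima—Quito (1): add — endpoints in different components.
Cairo—Riga (4): add — endpoints in different components.
Paris—Riga (6): add — endpoints in different components.
Cairo—Hanoi (8): add — endpoints in different components.
Delhi—Lima (10): add — endpoints in different components.
Lima—Riga (12): add — endpoints in different components.
Non-tree edge Quito—Riga has weight 12, equal to the heaviest edge on its tree cycle — swapping gives another MST of the same weight. Not unique.

No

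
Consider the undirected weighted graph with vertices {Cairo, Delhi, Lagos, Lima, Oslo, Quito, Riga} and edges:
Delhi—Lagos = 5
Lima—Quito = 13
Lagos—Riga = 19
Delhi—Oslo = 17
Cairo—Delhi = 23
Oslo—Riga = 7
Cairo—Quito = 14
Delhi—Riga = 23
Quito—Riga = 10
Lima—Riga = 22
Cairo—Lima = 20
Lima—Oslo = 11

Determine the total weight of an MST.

64

Prim's algorithm from Oslo:
Step 1: cheapest edge leaving the tree is Oslo—Riga (7); add Riga.
Step 2: cheapest edge leaving the tree is Quito—Riga (10); add Quito.
Step 3: cheapest edge leaving the tree is Lima—Oslo (11); add Lima.
Step 4: cheapest edge leaving the tree is Cairo—Quito (14); add Cairo.
Step 5: cheapest edge leaving the tree is Delhi—Oslo (17); add Delhi.
Step 6: cheapest edge leaving the tree is Delhi—Lagos (5); add Lagos.
MST edges: Oslo—Riga, Quito—Riga, Lima—Oslo, Cairo—Quito, Delhi—Oslo, Delhi—Lagos; total weight 7+10+11+14+17+5 = 64.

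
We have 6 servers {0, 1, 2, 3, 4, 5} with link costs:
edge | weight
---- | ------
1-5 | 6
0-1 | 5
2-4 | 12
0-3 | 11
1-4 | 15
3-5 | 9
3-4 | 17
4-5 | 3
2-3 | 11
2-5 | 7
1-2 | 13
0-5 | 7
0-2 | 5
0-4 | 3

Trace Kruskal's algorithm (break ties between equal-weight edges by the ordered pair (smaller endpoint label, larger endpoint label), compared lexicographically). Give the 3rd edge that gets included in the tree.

Kruskal: consider edges lightest-first.
0-4 (3): add. Components now {0,4} {1} {2} {3} {5}
4-5 (3): add. Components now {0,4,5} {1} {2} {3}
0-1 (5): add. Components now {0,1,4,5} {2} {3}
0-2 (5): add. Components now {0,1,2,4,5} {3}
1-5 (6): skip — 1 and 5 already connected.
0-5 (7): skip — 0 and 5 already connected.
2-5 (7): skip — 2 and 5 already connected.
3-5 (9): add. Components now {0,1,2,3,4,5}
The 3rd edge added is 0-1.

0-1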